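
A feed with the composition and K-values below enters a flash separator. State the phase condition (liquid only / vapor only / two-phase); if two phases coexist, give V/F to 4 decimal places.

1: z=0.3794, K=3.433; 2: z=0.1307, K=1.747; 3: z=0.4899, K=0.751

ΣzᵢKᵢ = 1.8987; Σzᵢ/Kᵢ = 0.8377.
Since Σzᵢ/Kᵢ < 1 the mixture is above its dew point — single vapor phase.

vapor only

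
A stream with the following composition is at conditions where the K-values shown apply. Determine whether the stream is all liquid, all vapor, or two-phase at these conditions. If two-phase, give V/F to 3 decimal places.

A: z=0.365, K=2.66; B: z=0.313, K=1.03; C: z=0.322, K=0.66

ΣzᵢKᵢ = 1.506; Σzᵢ/Kᵢ = 0.929.
Since Σzᵢ/Kᵢ < 1 the mixture is above its dew point — single vapor phase.

all vapor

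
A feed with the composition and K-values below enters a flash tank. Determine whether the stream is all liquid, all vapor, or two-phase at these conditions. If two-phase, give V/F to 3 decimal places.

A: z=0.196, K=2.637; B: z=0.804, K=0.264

ΣzᵢKᵢ = 0.729; Σzᵢ/Kᵢ = 3.120.
Since ΣzᵢKᵢ < 1 the mixture is below its bubble point — single liquid phase.

all liquid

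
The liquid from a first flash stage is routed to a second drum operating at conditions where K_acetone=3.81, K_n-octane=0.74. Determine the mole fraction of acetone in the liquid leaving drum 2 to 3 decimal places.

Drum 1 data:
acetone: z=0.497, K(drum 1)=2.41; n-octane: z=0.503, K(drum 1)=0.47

Drum 1:
Let ψ₁ = V/F and solve Σ zᵢ(Kᵢ−1)/(1+ψ₁(Kᵢ−1)) = 0.
Feasibility: ΣzᵢKᵢ = 1.434, Σzᵢ/Kᵢ = 1.276 — both > 1, two phases present.
Binary case is linear: z₁(K₁−1)(1+ψ₁(K₂−1)) + z₂(K₂−1)(1+ψ₁(K₁−1)) = 0
⇒ ψ₁ = [z₁(K₁−1)+z₂(K₂−1)] / [−(K₁−1)(K₂−1)] = 0.4342/0.7473 = 0.581
Drum-1 compositions:
  acetone: x = 0.273, y = 0.658
  n-octane: x = 0.727, y = 0.342
Drum-2 feed = drum-1 liquid: z₂ = (0.2732, 0.7268).
Drum 2:
Rachford–Rice: g(ψ₂) = Σ zᵢ(Kᵢ−1)/(1+ψ₂(Kᵢ−1)) = 0.
g(0) = ΣzᵢKᵢ − 1 = 0.579 and g(1) = 1 − Σzᵢ/Kᵢ = -0.054, so a root lies in (0, 1).
Iterate (Newton) starting at ψ₂ = 0.5:
  ψ₂ = 0.500: g = 0.1020, g' = -0.438 → ψ₂ = 0.733
  ψ₂ = 0.733: g = 0.0175, g' = -0.305 → ψ₂ = 0.790
  ψ₂ = 0.790: g = 0.0006, g' = -0.286 → ψ₂ = 0.792
Converged at ψ₂ = 0.792.
  acetone: x = 0.085, y = 0.323
  n-octane: x = 0.915, y = 0.677

x_acetone (drum 2) = 0.085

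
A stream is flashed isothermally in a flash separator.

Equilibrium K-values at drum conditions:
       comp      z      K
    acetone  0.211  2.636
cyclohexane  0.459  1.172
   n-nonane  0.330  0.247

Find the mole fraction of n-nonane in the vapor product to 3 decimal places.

y_n-nonane = 0.103

Rachford–Rice: g(V/F) = Σ zᵢ(Kᵢ−1)/(1+V/F(Kᵢ−1)) = 0.
Check two-phase: ΣzᵢKᵢ = 1.176 > 1 and Σzᵢ/Kᵢ = 1.808 > 1, so g(0) = 0.176 > 0 and g(1) = -0.808 < 0.
Newton iteration, V/F⁰ = 0.51:
  V/F = 0.510: g = -0.1426, g' = -0.672 → V/F = 0.298
  V/F = 0.298: g = -0.0131, g' = -0.579 → V/F = 0.275
Converged at V/F = 0.275.
Compositions from xᵢ = zᵢ/(1+V/F(Kᵢ−1)), yᵢ = Kᵢxᵢ:
  acetone: x = 0.146, y = 0.384
  cyclohexane: x = 0.438, y = 0.514
  n-nonane: x = 0.416, y = 0.103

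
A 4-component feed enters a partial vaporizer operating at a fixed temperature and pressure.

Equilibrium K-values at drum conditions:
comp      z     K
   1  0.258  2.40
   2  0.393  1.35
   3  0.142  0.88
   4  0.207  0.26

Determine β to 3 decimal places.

β = 0.629

Material balance + equilibrium reduce to Σ zᵢ(Kᵢ−1)/(1+β(Kᵢ−1)) = 0.
g(0) = ΣzᵢKᵢ − 1 = 0.329 and g(1) = 1 − Σzᵢ/Kᵢ = -0.356, so a root lies in (0, 1).
Iterate (Newton) starting at β = 0.66:
  β = 0.660: g = -0.0184, g' = -0.604 → β = 0.629
Converged at β = 0.629.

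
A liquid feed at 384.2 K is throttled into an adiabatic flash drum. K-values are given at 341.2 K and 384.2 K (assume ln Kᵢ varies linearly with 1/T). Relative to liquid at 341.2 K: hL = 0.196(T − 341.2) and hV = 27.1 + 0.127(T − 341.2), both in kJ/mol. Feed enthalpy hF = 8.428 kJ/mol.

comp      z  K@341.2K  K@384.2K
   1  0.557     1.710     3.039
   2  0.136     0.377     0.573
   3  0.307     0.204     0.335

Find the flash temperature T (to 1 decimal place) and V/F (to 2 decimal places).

T = 347.8 K, V/F = 0.27

Adiabatic flash: solve Rachford–Rice at each trial T, then check hF = ψ·hV(T) + (1−ψ)·hL(T).
  T = 341.2 K: K = (1.710, 0.377, 0.204), RR gives ψ = 0.125, H_out = 3.386 kJ/mol
  T = 384.2 K: K = (3.039, 0.573, 0.335), RR gives ψ = 0.703, H_out = 25.403 kJ/mol
  T = 362.7 K: K = (2.319, 0.471, 0.265), RR gives ψ = 0.486, H_out = 16.660 kJ/mol
  T = 351.9 K: K = (1.999, 0.422, 0.233), RR gives ψ = 0.339, H_out = 11.036 kJ/mol
  T = 346.5 K: K = (1.850, 0.399, 0.218), RR gives ψ = 0.244, H_out = 7.552 kJ/mol
  T = 349.2 K: K = (1.924, 0.411, 0.226), RR gives ψ = 0.294, H_out = 9.370 kJ/mol
  T = 347.9 K: K = (1.888, 0.405, 0.222), RR gives ψ = 0.270, H_out = 8.516 kJ/mol
Linear interpolation between T = 346.5 (H_out = 7.552) and T = 347.9 (H_out = 8.516) on hF = 8.428 gives T ≈ 347.8 K, at which ψ = 0.27.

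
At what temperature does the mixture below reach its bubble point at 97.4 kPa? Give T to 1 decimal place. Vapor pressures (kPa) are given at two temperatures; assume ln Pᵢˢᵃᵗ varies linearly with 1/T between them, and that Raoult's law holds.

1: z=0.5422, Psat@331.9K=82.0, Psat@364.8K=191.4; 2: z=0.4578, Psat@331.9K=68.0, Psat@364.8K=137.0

T = 341.8 K

Bubble-point temperature: ΣzᵢPᵢˢᵃᵗ(T) = P. Interpolate ln Pᵢˢᵃᵗ = aᵢ + bᵢ/T.
  T = 331.9 K: ΣzᵢPᵢˢᵃᵗ = 75.59 kPa
  T = 364.8 K: ΣzᵢPᵢˢᵃᵗ = 166.50 kPa
  T = 348.4 K: ΣzᵢPᵢˢᵃᵗ = 114.36 kPa
  T = 340.1 K: ΣzᵢPᵢˢᵃᵗ = 93.31 kPa
  T = 344.2 K: ΣzᵢPᵢˢᵃᵗ = 103.30 kPa
  T = 342.1 K: ΣzᵢPᵢˢᵃᵗ = 98.08 kPa
Interpolating between 340.1 K and 342.1 K gives T ≈ 341.8 K.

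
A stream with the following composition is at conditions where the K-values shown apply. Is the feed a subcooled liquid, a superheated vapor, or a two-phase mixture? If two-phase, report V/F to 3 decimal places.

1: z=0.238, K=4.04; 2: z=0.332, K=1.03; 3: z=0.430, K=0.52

two-phase, V/F = 0.550

ΣzᵢKᵢ = 1.527; Σzᵢ/Kᵢ = 1.208.
Both exceed 1, so a two-phase solution exists.
Rachford–Rice: g(ψ) = Σ zᵢ(Kᵢ−1)/(1+ψ(Kᵢ−1)) = 0.
Newton iteration, ψ⁰ = 0.57:
  ψ = 0.570: g = -0.0096, g' = -0.483 → ψ = 0.550
Converged at ψ = 0.550.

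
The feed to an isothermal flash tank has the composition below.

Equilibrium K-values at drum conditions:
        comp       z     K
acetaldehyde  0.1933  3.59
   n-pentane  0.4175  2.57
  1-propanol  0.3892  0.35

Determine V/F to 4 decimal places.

V/F = 0.7271

Material balance + equilibrium reduce to Σ zᵢ(Kᵢ−1)/(1+V/F(Kᵢ−1)) = 0.
g(0) = ΣzᵢKᵢ − 1 = 0.9031 and g(1) = 1 − Σzᵢ/Kᵢ = -0.3283, so a root lies in (0, 1).
Iterate (Newton) starting at V/F = 0.5:
  V/F = 0.5000: g = 0.21057, g' = -0.9301 → V/F = 0.7264
  V/F = 0.7264: g = 0.00071, g' = -0.9710 → V/F = 0.7271
Converged at V/F = 0.7271.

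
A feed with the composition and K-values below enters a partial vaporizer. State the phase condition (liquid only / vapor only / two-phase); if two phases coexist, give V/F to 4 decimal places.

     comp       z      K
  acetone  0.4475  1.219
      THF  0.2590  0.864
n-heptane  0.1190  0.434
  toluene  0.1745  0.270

ΣzᵢKᵢ = 0.8680; Σzᵢ/Kᵢ = 1.5874.
Since ΣzᵢKᵢ < 1 the mixture is below its bubble point — single liquid phase.

liquid only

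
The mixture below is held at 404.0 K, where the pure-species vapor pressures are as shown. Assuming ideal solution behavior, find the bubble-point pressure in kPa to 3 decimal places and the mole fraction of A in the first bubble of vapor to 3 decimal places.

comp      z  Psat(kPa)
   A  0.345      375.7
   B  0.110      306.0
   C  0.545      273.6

Pbub = 312.389 kPa, y_A = 0.415

At the bubble point ψ → 0, so ΣzᵢKᵢ = 1 with Kᵢ = Pᵢˢᵃᵗ/P ⇒ P = ΣzᵢPᵢˢᵃᵗ.
P = 0.345·375.7 + 0.110·306.0 + 0.545·273.6 = 312.389 kPa
yᵢ = zᵢPᵢˢᵃᵗ/P ⇒ y_A = 0.345·375.7/312.389 = 0.415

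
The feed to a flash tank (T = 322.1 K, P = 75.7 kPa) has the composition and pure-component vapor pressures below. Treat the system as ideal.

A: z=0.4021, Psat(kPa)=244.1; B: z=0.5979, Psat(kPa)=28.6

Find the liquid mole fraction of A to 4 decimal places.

Raoult's law: Kᵢ = Pᵢˢᵃᵗ/P = Pᵢˢᵃᵗ/75.7.
  K_A = 244.1/75.7 = 3.224571, K_B = 28.6/75.7 = 0.377807
Material balance + equilibrium reduce to Σ zᵢ(Kᵢ−1)/(1+ψ(Kᵢ−1)) = 0.
Check two-phase: ΣzᵢKᵢ = 1.5225 > 1 and Σzᵢ/Kᵢ = 1.7073 > 1, so g(0) = 0.5225 > 0 and g(1) = -0.7073 < 0.
Newton iteration, ψ⁰ = 0.5:
  ψ = 0.5000: g = -0.11653, g' = -0.9337 → ψ = 0.3752
  ψ = 0.3752: g = 0.00226, g' = -0.9851 → ψ = 0.3775
Converged at ψ = 0.3775.
Compositions from xᵢ = zᵢ/(1+ψ(Kᵢ−1)), yᵢ = Kᵢxᵢ:
  A: x = 0.2186, y = 0.7048
  B: x = 0.7814, y = 0.2952

x_A = 0.2186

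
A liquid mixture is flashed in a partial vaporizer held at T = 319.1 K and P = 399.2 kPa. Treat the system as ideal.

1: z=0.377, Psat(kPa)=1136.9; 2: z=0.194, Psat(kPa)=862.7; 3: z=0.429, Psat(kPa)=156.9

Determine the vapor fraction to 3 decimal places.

ψ = 0.669

Raoult's law: Kᵢ = Pᵢˢᵃᵗ/P = Pᵢˢᵃᵗ/399.2.
  K_1 = 1136.9/399.2 = 2.84795, K_2 = 862.7/399.2 = 2.16107, K_3 = 156.9/399.2 = 0.39304
Iterate (Newton) starting at ψ = 0.5:
  ψ = 0.500: g = 0.1308, g' = -0.778 → ψ = 0.668
  ψ = 0.668: g = 0.0007, g' = -0.788 → ψ = 0.669
Converged at ψ = 0.669.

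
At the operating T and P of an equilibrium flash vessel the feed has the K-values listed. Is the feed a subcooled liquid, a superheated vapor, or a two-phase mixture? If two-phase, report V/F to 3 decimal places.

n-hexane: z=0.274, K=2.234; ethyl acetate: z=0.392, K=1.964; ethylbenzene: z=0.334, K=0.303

two-phase, V/F = 0.643

ΣzᵢKᵢ = 1.483; Σzᵢ/Kᵢ = 1.425.
Both exceed 1, so a two-phase solution exists.
Material balance + equilibrium reduce to Σ zᵢ(Kᵢ−1)/(1+ψ(Kᵢ−1)) = 0.
Iterate (Newton) starting at ψ = 0.55:
  ψ = 0.550: g = 0.0708, g' = -0.730 → ψ = 0.647
  ψ = 0.647: g = -0.0033, g' = -0.805 → ψ = 0.643
Converged at ψ = 0.643.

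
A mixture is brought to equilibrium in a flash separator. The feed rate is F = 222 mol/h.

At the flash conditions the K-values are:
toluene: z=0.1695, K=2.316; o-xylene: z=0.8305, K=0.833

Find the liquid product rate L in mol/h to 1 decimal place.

L = 136.8 mol/h

Binary case is linear: z₁(K₁−1)(1+β(K₂−1)) + z₂(K₂−1)(1+β(K₁−1)) = 0
⇒ β = [z₁(K₁−1)+z₂(K₂−1)] / [−(K₁−1)(K₂−1)] = 0.08437/0.21977 = 0.3839
Then V = β·F = 0.3839·222 = 85.2 mol/h and L = F − V = 136.8 mol/h.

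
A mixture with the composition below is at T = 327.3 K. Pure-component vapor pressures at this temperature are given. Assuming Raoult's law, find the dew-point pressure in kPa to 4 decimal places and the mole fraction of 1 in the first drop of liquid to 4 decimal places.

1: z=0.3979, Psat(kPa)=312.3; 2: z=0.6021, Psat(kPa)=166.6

Pdew = 204.5767 kPa, x_1 = 0.2607

At the dew point ψ → 1, so Σzᵢ/Kᵢ = 1 with Kᵢ = Pᵢˢᵃᵗ/P ⇒ 1/P = Σzᵢ/Pᵢˢᵃᵗ.
1/P = 0.3979/312.3 + 0.6021/166.6 = 0.0048881 ⇒ P = 204.5767 kPa
xᵢ = zᵢP/Pᵢˢᵃᵗ ⇒ x_1 = 0.3979·204.5767/312.3 = 0.2607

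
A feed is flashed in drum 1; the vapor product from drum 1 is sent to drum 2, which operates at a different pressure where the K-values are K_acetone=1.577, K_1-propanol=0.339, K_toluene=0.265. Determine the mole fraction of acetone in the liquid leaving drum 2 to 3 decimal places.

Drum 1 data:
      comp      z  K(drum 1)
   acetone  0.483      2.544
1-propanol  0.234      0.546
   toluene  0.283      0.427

x_acetone (drum 2) = 0.548

Drum 1:
Rachford–Rice: g(ψ₁) = Σ zᵢ(Kᵢ−1)/(1+ψ₁(Kᵢ−1)) = 0.
g(0) = ΣzᵢKᵢ − 1 = 0.477 and g(1) = 1 − Σzᵢ/Kᵢ = -0.281, so a root lies in (0, 1).
Newton iteration, ψ₁⁰ = 0.5:
  ψ₁ = 0.500: g = 0.0561, g' = -0.630 → ψ₁ = 0.589
  ψ₁ = 0.589: g = 0.0007, g' = -0.617 → ψ₁ = 0.590
Converged at ψ₁ = 0.590.
Drum-1 compositions:
  acetone: x = 0.253, y = 0.643
  1-propanol: x = 0.320, y = 0.175
  toluene: x = 0.428, y = 0.183
Drum-2 feed = drum-1 vapor: z₂ = (0.6429, 0.1745, 0.1826).
Drum 2:
Material balance + equilibrium reduce to Σ zᵢ(Kᵢ−1)/(1+ψ₂(Kᵢ−1)) = 0.
Check two-phase: ΣzᵢKᵢ = 1.121 > 1 and Σzᵢ/Kᵢ = 1.612 > 1, so g(0) = 0.121 > 0 and g(1) = -0.612 < 0.
Newton iteration, ψ₂⁰ = 0.5:
  ψ₂ = 0.500: g = -0.0966, g' = -0.546 → ψ₂ = 0.323
  ψ₂ = 0.323: g = -0.0100, g' = -0.445 → ψ₂ = 0.300
Converged at ψ₂ = 0.300.
  acetone: x = 0.548, y = 0.864
  1-propanol: x = 0.218, y = 0.074
  toluene: x = 0.234, y = 0.062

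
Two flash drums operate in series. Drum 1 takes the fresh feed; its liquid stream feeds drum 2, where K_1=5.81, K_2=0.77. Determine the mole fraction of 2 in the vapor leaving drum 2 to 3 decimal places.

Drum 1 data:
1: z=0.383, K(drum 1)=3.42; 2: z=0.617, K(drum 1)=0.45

Drum 1:
Let ψ₁ = V/F and solve Σ zᵢ(Kᵢ−1)/(1+ψ₁(Kᵢ−1)) = 0.
g(0) = ΣzᵢKᵢ − 1 = 0.588 and g(1) = 1 − Σzᵢ/Kᵢ = -0.483, so a root lies in (0, 1).
Binary case is linear: z₁(K₁−1)(1+ψ₁(K₂−1)) + z₂(K₂−1)(1+ψ₁(K₁−1)) = 0
⇒ ψ₁ = [z₁(K₁−1)+z₂(K₂−1)] / [−(K₁−1)(K₂−1)] = 0.5875/1.3310 = 0.441
Drum-1 compositions:
  1: x = 0.185, y = 0.633
  2: x = 0.815, y = 0.367
Drum-2 feed = drum-1 liquid: z₂ = (0.1852, 0.8148).
Drum 2:
Rachford–Rice: g(ψ₂) = Σ zᵢ(Kᵢ−1)/(1+ψ₂(Kᵢ−1)) = 0.
g(0) = ΣzᵢKᵢ − 1 = 0.703 and g(1) = 1 − Σzᵢ/Kᵢ = -0.090, so a root lies in (0, 1).
Iterate (Newton) starting at ψ₂ = 0.5:
  ψ₂ = 0.500: g = 0.0498, g' = -0.425 → ψ₂ = 0.617
  ψ₂ = 0.617: g = 0.0060, g' = -0.330 → ψ₂ = 0.635
  ψ₂ = 0.635: g = 0.0001, g' = -0.319 → ψ₂ = 0.636
Converged at ψ₂ = 0.636.
  1: x = 0.046, y = 0.265
  2: x = 0.954, y = 0.735

y_2 (drum 2) = 0.735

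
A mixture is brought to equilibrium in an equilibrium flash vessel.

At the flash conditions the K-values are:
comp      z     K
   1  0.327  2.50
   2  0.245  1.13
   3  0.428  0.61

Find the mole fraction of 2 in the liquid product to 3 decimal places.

x_2 = 0.221

Rachford–Rice: g(ψ) = Σ zᵢ(Kᵢ−1)/(1+ψ(Kᵢ−1)) = 0.
Feasibility: ΣzᵢKᵢ = 1.355, Σzᵢ/Kᵢ = 1.049 — both > 1, two phases present.
Newton–Raphson from ψ = 0.53:
  ψ = 0.530: g = 0.0926, g' = -0.335 → ψ = 0.806
  ψ = 0.806: g = 0.0074, g' = -0.293 → ψ = 0.831
Converged at ψ = 0.831.
Compositions from xᵢ = zᵢ/(1+ψ(Kᵢ−1)), yᵢ = Kᵢxᵢ:
  1: x = 0.146, y = 0.364
  2: x = 0.221, y = 0.250
  3: x = 0.633, y = 0.386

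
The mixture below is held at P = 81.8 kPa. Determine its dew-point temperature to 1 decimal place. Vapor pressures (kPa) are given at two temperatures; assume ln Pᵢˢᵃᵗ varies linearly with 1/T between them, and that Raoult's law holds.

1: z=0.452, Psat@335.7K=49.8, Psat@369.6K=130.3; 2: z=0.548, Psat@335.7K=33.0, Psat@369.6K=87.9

Dew-point temperature: Σzᵢ·P/Pᵢˢᵃᵗ(T) = 1. Interpolate ln Pᵢˢᵃᵗ = aᵢ + bᵢ/T.
  T = 335.7 K: ΣzᵢP/Pᵢˢᵃᵗ = 2.1008
  T = 369.6 K: ΣzᵢP/Pᵢˢᵃᵗ = 0.7937
  T = 352.6 K: ΣzᵢP/Pᵢˢᵃᵗ = 1.2632
  T = 361.1 K: ΣzᵢP/Pᵢˢᵃᵗ = 0.9959
  T = 356.9 K: ΣzᵢP/Pᵢˢᵃᵗ = 1.1185
  T = 359.0 K: ΣzᵢP/Pᵢˢᵃᵗ = 1.0550
  T = 360.1 K: ΣzᵢP/Pᵢˢᵃᵗ = 1.0235
  T = 360.6 K: ΣzᵢP/Pᵢˢᵃᵗ = 1.0096
  T = 360.9 K: ΣzᵢP/Pᵢˢᵃᵗ = 1.0013
Interpolating between 360.9 K and 361.1 K gives T ≈ 360.9 K.

T = 360.9 K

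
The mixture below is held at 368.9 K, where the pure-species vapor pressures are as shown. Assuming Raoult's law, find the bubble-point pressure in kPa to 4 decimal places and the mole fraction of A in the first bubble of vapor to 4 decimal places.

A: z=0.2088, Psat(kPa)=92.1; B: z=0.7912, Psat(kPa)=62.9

Pbub = 68.9970 kPa, y_A = 0.2787

At the bubble point ψ → 0, so ΣzᵢKᵢ = 1 with Kᵢ = Pᵢˢᵃᵗ/P ⇒ P = ΣzᵢPᵢˢᵃᵗ.
P = 0.2088·92.1 + 0.7912·62.9 = 68.9970 kPa
yᵢ = zᵢPᵢˢᵃᵗ/P ⇒ y_A = 0.2088·92.1/68.9970 = 0.2787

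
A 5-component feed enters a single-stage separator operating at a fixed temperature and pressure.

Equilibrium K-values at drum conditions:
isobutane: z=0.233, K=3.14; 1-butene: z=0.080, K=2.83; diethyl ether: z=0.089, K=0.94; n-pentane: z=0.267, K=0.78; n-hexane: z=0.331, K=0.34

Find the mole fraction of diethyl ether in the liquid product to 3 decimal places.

x_diethyl ether = 0.091

Rachford–Rice: g(ψ) = Σ zᵢ(Kᵢ−1)/(1+ψ(Kᵢ−1)) = 0.
g(0) = ΣzᵢKᵢ − 1 = 0.362 and g(1) = 1 − Σzᵢ/Kᵢ = -0.513, so a root lies in (0, 1).
Newton–Raphson from ψ = 0.5:
  ψ = 0.500: g = -0.0802, g' = -0.660 → ψ = 0.378
  ψ = 0.378: g = 0.0013, g' = -0.691 → ψ = 0.380
Converged at ψ = 0.380.
Compositions from xᵢ = zᵢ/(1+ψ(Kᵢ−1)), yᵢ = Kᵢxᵢ:
  isobutane: x = 0.128, y = 0.403
  1-butene: x = 0.047, y = 0.133
  diethyl ether: x = 0.091, y = 0.086
  n-pentane: x = 0.291, y = 0.227
  n-hexane: x = 0.442, y = 0.150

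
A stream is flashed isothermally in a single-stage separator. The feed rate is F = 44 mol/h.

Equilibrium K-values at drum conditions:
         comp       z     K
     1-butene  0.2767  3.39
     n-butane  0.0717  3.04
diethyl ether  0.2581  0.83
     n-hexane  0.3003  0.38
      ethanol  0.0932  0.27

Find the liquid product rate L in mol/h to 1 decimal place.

L = 24.9 mol/h

Material balance + equilibrium reduce to Σ zᵢ(Kᵢ−1)/(1+ψ(Kᵢ−1)) = 0.
Check two-phase: ΣzᵢKᵢ = 1.5095 > 1 and Σzᵢ/Kᵢ = 1.5516 > 1, so g(0) = 0.5095 > 0 and g(1) = -0.5516 < 0.
Newton–Raphson from ψ = 0.33:
  ψ = 0.3300: g = 0.08694, g' = -0.8776 → ψ = 0.4291
  ψ = 0.4291: g = 0.00443, g' = -0.7984 → ψ = 0.4346
Converged at ψ = 0.4346.
Then V = ψ·F = 0.4346·44 = 19.1 mol/h and L = F − V = 24.9 mol/h.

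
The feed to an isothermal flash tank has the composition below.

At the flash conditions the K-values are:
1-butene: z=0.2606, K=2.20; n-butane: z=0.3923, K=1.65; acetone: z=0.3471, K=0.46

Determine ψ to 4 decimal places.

Material balance + equilibrium reduce to Σ zᵢ(Kᵢ−1)/(1+ψ(Kᵢ−1)) = 0.
g(0) = ΣzᵢKᵢ − 1 = 0.3803 and g(1) = 1 − Σzᵢ/Kᵢ = -0.1108, so a root lies in (0, 1).
Newton iteration, ψ⁰ = 0.6:
  ψ = 0.6000: g = 0.08799, g' = -0.4341 → ψ = 0.8027
  ψ = 0.8027: g = -0.00398, g' = -0.4843 → ψ = 0.7945
  ψ = 0.7945: g = -0.00001, g' = -0.4809 → ψ = 0.7944
Converged at ψ = 0.7944.

ψ = 0.7944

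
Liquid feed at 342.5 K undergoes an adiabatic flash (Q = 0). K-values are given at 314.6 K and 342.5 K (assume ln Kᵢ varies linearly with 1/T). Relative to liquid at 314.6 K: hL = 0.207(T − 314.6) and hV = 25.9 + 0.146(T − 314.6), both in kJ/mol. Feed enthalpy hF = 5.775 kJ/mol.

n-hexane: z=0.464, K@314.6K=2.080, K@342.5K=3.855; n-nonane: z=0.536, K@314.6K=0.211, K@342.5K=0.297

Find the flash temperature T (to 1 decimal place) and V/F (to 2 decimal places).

T = 319.1 K, V/F = 0.19

Adiabatic flash: solve Rachford–Rice at each trial T, then check hF = ψ·hV(T) + (1−ψ)·hL(T).
  T = 314.6 K: K = (2.080, 0.211), RR gives ψ = 0.092, H_out = 2.377 kJ/mol
  T = 342.5 K: K = (3.855, 0.297), RR gives ψ = 0.472, H_out = 17.204 kJ/mol
  T = 328.6 K: K = (2.872, 0.252), RR gives ψ = 0.334, H_out = 11.270 kJ/mol
  T = 321.6 K: K = (2.453, 0.231), RR gives ψ = 0.235, H_out = 7.425 kJ/mol
  T = 318.1 K: K = (2.261, 0.221), RR gives ψ = 0.170, H_out = 5.103 kJ/mol
  T = 319.9 K: K = (2.358, 0.226), RR gives ψ = 0.205, H_out = 6.339 kJ/mol
Linear interpolation between T = 318.1 (H_out = 5.103) and T = 319.9 (H_out = 6.339) on hF = 5.775 gives T ≈ 319.1 K, at which ψ = 0.19.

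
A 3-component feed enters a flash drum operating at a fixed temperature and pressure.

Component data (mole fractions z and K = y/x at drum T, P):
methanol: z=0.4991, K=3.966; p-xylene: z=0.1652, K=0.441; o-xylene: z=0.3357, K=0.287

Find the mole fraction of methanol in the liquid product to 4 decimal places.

x_methanol = 0.1836

Rachford–Rice: g(V/F) = Σ zᵢ(Kᵢ−1)/(1+V/F(Kᵢ−1)) = 0.
g(0) = ΣzᵢKᵢ − 1 = 1.1486 and g(1) = 1 − Σzᵢ/Kᵢ = -0.6701, so a root lies in (0, 1).
Newton–Raphson from V/F = 0.66:
  V/F = 0.6600: g = -0.09792, g' = -1.2405 → V/F = 0.5811
  V/F = 0.5811: g = -0.00188, g' = -1.2027 → V/F = 0.5795
Converged at V/F = 0.5795.
Compositions from xᵢ = zᵢ/(1+V/F(Kᵢ−1)), yᵢ = Kᵢxᵢ:
  methanol: x = 0.1836, y = 0.7281
  p-xylene: x = 0.2444, y = 0.1078
  o-xylene: x = 0.5721, y = 0.1642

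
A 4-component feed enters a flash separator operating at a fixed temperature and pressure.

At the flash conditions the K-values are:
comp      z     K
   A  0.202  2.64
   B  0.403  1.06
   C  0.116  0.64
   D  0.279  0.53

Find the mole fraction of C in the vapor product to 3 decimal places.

Iterate (Newton) starting at ψ = 0.47:
  ψ = 0.470: g = -0.0080, g' = -0.298 → ψ = 0.443
Converged at ψ = 0.443.
Compositions from xᵢ = zᵢ/(1+ψ(Kᵢ−1)), yᵢ = Kᵢxᵢ:
  A: x = 0.117, y = 0.309
  B: x = 0.393, y = 0.416
  C: x = 0.138, y = 0.088
  D: x = 0.352, y = 0.187

y_C = 0.088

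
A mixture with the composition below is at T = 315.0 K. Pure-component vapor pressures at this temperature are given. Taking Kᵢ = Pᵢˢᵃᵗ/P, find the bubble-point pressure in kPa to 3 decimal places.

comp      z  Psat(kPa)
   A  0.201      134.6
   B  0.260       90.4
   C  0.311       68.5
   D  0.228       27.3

Pbub = 78.087 kPa

At the bubble point ψ → 0, so ΣzᵢKᵢ = 1 with Kᵢ = Pᵢˢᵃᵗ/P ⇒ P = ΣzᵢPᵢˢᵃᵗ.
P = 0.201·134.6 + 0.260·90.4 + 0.311·68.5 + 0.228·27.3 = 78.087 kPa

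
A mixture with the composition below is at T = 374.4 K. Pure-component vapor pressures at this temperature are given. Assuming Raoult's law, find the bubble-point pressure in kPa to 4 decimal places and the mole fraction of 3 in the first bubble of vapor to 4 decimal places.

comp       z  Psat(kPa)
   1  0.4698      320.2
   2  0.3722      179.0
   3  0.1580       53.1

At the bubble point ψ → 0, so ΣzᵢKᵢ = 1 with Kᵢ = Pᵢˢᵃᵗ/P ⇒ P = ΣzᵢPᵢˢᵃᵗ.
P = 0.4698·320.2 + 0.3722·179.0 + 0.1580·53.1 = 225.4436 kPa
yᵢ = zᵢPᵢˢᵃᵗ/P ⇒ y_3 = 0.1580·53.1/225.4436 = 0.0372

Pbub = 225.4436 kPa, y_3 = 0.0372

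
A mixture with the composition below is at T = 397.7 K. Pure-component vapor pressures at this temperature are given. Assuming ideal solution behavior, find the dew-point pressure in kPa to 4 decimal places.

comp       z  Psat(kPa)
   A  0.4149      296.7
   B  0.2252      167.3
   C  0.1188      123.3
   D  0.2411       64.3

Pdew = 134.0917 kPa

At the dew point ψ → 1, so Σzᵢ/Kᵢ = 1 with Kᵢ = Pᵢˢᵃᵗ/P ⇒ 1/P = Σzᵢ/Pᵢˢᵃᵗ.
1/P = 0.4149/296.7 + 0.2252/167.3 + 0.1188/123.3 + 0.2411/64.3 = 0.0074576 ⇒ P = 134.0917 kPa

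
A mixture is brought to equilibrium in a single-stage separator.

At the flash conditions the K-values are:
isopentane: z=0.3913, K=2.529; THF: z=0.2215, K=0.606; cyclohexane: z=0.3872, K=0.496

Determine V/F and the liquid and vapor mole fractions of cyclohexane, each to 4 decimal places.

Material balance + equilibrium reduce to Σ zᵢ(Kᵢ−1)/(1+V/F(Kᵢ−1)) = 0.
g(0) = ΣzᵢKᵢ − 1 = 0.3159 and g(1) = 1 − Σzᵢ/Kᵢ = -0.3009, so a root lies in (0, 1).
Iterate (Newton) starting at V/F = 0.5:
  V/F = 0.5000: g = -0.03050, g' = -0.5229 → V/F = 0.4417
  V/F = 0.4417: g = 0.00044, g' = -0.5391 → V/F = 0.4425
Converged at V/F = 0.4425.
Compositions from xᵢ = zᵢ/(1+V/F(Kᵢ−1)), yᵢ = Kᵢxᵢ:
  isopentane: x = 0.2334, y = 0.5903
  THF: x = 0.2683, y = 0.1626
  cyclohexane: x = 0.4983, y = 0.2472

V/F = 0.4425, x_cyclohexane = 0.4983, y_cyclohexane = 0.2472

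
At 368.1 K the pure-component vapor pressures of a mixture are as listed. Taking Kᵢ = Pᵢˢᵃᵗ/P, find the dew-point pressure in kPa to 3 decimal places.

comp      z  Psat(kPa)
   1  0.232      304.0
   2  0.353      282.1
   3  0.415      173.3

At the dew point ψ → 1, so Σzᵢ/Kᵢ = 1 with Kᵢ = Pᵢˢᵃᵗ/P ⇒ 1/P = Σzᵢ/Pᵢˢᵃᵗ.
1/P = 0.232/304.0 + 0.353/282.1 + 0.415/173.3 = 0.004409 ⇒ P = 226.800 kPa

Pdew = 226.800 kPa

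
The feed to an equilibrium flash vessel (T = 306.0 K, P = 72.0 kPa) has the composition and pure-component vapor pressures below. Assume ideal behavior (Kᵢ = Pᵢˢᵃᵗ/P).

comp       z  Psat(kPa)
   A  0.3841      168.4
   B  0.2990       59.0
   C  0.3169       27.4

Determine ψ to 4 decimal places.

Raoult's law: Kᵢ = Pᵢˢᵃᵗ/P = Pᵢˢᵃᵗ/72.0.
  K_A = 168.4/72.0 = 2.338889, K_B = 59.0/72.0 = 0.819444, K_C = 27.4/72.0 = 0.380556
Rachford–Rice: g(ψ) = Σ zᵢ(Kᵢ−1)/(1+ψ(Kᵢ−1)) = 0.
g(0) = ΣzᵢKᵢ − 1 = 0.2640 and g(1) = 1 − Σzᵢ/Kᵢ = -0.3618, so a root lies in (0, 1).
Newton iteration, ψ⁰ = 0.5:
  ψ = 0.5000: g = -0.03568, g' = -0.5140 → ψ = 0.4306
  ψ = 0.4306: g = -0.00004, g' = -0.5146 → ψ = 0.4305
Converged at ψ = 0.4305.

ψ = 0.4305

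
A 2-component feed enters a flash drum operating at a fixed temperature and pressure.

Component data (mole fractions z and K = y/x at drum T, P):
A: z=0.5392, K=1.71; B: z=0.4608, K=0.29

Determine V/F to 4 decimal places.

Material balance + equilibrium reduce to Σ zᵢ(Kᵢ−1)/(1+V/F(Kᵢ−1)) = 0.
g(0) = ΣzᵢKᵢ − 1 = 0.0557 and g(1) = 1 − Σzᵢ/Kᵢ = -0.9043, so a root lies in (0, 1).
Iterate (Newton) starting at V/F = 0.5:
  V/F = 0.5000: g = -0.22470, g' = -0.7064 → V/F = 0.1819
  V/F = 0.1819: g = -0.03664, g' = -0.5195 → V/F = 0.1114
  V/F = 0.1114: g = -0.00048, g' = -0.5073 → V/F = 0.1104
Converged at V/F = 0.1104.

V/F = 0.1104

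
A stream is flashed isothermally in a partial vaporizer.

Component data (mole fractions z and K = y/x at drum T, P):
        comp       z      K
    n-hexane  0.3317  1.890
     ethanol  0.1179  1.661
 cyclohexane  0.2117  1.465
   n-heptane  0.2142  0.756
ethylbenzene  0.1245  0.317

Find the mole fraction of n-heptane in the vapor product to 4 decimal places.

Newton iteration, ψ⁰ = 0.5:
  ψ = 0.5000: g = 0.15408, g' = -0.3355 → ψ = 0.9592
  ψ = 0.9592: g = -0.03978, g' = -0.6277 → ψ = 0.8958
  ψ = 0.8958: g = -0.00327, g' = -0.5308 → ψ = 0.8897
  ψ = 0.8897: g = -0.00002, g' = -0.5233 → ψ = 0.8896
Converged at ψ = 0.8896.
Compositions from xᵢ = zᵢ/(1+ψ(Kᵢ−1)), yᵢ = Kᵢxᵢ:
  n-hexane: x = 0.1851, y = 0.3499
  ethanol: x = 0.0742, y = 0.1233
  cyclohexane: x = 0.1498, y = 0.2194
  n-heptane: x = 0.2736, y = 0.2068
  ethylbenzene: x = 0.3173, y = 0.1006

y_n-heptane = 0.2068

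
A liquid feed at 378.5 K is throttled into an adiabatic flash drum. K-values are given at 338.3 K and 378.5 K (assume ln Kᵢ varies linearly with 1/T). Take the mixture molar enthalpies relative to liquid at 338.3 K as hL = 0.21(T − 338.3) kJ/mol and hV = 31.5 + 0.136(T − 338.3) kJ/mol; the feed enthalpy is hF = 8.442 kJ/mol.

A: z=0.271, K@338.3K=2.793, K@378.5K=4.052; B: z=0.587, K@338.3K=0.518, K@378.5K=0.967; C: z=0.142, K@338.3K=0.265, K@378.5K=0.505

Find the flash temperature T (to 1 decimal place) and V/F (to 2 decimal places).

T = 346.2 K, V/F = 0.22

Adiabatic flash: solve Rachford–Rice at each trial T, then check hF = ψ·hV(T) + (1−ψ)·hL(T).
  T = 338.3 K: K = (2.793, 0.518, 0.265), RR gives ψ = 0.102, H_out = 3.227 kJ/mol
  T = 378.5 K: K = (4.052, 0.967, 0.505), RR gives ψ = 1.000, H_out = 36.967 kJ/mol
  T = 358.4 K: K = (3.399, 0.720, 0.372), RR gives ψ = 0.451, H_out = 17.762 kJ/mol
  T = 348.4 K: K = (3.092, 0.614, 0.316), RR gives ψ = 0.256, H_out = 10.000 kJ/mol
  T = 343.4 K: K = (2.942, 0.565, 0.290), RR gives ψ = 0.177, H_out = 6.576 kJ/mol
  T = 345.9 K: K = (3.016, 0.589, 0.303), RR gives ψ = 0.216, H_out = 8.264 kJ/mol
  T = 347.1 K: K = (3.052, 0.601, 0.309), RR gives ψ = 0.235, H_out = 9.090 kJ/mol
Linear interpolation between T = 345.9 (H_out = 8.264) and T = 347.1 (H_out = 9.090) on hF = 8.442 gives T ≈ 346.2 K, at which ψ = 0.22.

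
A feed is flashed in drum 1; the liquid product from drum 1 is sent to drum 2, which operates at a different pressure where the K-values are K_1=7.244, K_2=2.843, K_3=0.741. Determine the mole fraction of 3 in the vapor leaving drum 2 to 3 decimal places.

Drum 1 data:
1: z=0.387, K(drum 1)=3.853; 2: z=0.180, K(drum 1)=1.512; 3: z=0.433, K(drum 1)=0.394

Drum 1:
Let ψ₁ = V/F and solve Σ zᵢ(Kᵢ−1)/(1+ψ₁(Kᵢ−1)) = 0.
Feasibility: ΣzᵢKᵢ = 1.934, Σzᵢ/Kᵢ = 1.318 — both > 1, two phases present.
Newton iteration, ψ₁⁰ = 0.31:
  ψ₁ = 0.310: g = 0.3424, g' = -1.163 → ψ₁ = 0.604
  ψ₁ = 0.604: g = 0.0617, g' = -0.848 → ψ₁ = 0.677
Converged at ψ₁ = 0.677.
Drum-1 compositions:
  1: x = 0.132, y = 0.509
  2: x = 0.134, y = 0.202
  3: x = 0.734, y = 0.289
Drum-2 feed = drum-1 liquid: z₂ = (0.1320, 0.1337, 0.7343).
Drum 2:
Rachford–Rice: g(ψ₂) = Σ zᵢ(Kᵢ−1)/(1+ψ₂(Kᵢ−1)) = 0.
Feasibility: ΣzᵢKᵢ = 1.880, Σzᵢ/Kᵢ = 1.056 — both > 1, two phases present.
Iterate (Newton) starting at ψ₂ = 0.53:
  ψ₂ = 0.530: g = 0.0954, g' = -0.459 → ψ₂ = 0.738
  ψ₂ = 0.738: g = 0.0163, g' = -0.321 → ψ₂ = 0.789
  ψ₂ = 0.789: g = 0.0005, g' = -0.300 → ψ₂ = 0.790
Converged at ψ₂ = 0.790.
  1: x = 0.022, y = 0.161
  2: x = 0.054, y = 0.155
  3: x = 0.923, y = 0.684

y_3 (drum 2) = 0.684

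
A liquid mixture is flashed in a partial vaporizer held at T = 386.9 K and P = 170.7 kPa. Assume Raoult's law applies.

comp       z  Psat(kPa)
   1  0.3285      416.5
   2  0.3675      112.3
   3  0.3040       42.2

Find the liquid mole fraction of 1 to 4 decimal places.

x_1 = 0.2708

Raoult's law: Kᵢ = Pᵢˢᵃᵗ/P = Pᵢˢᵃᵗ/170.7.
  K_1 = 416.5/170.7 = 2.439953, K_2 = 112.3/170.7 = 0.657879, K_3 = 42.2/170.7 = 0.247217
Let β = V/F and solve Σ zᵢ(Kᵢ−1)/(1+β(Kᵢ−1)) = 0.
Feasibility: ΣzᵢKᵢ = 1.1184, Σzᵢ/Kᵢ = 1.9229 — both > 1, two phases present.
Newton iteration, β⁰ = 0.5:
  β = 0.5000: g = -0.24363, g' = -0.7358 → β = 0.1689
  β = 0.1689: g = -0.01514, g' = -0.7153 → β = 0.1477
  β = 0.1477: g = 0.00014, g' = -0.7289 → β = 0.1479
Converged at β = 0.1479.
Compositions from xᵢ = zᵢ/(1+β(Kᵢ−1)), yᵢ = Kᵢxᵢ:
  1: x = 0.2708, y = 0.6608
  2: x = 0.3871, y = 0.2547
  3: x = 0.3421, y = 0.0846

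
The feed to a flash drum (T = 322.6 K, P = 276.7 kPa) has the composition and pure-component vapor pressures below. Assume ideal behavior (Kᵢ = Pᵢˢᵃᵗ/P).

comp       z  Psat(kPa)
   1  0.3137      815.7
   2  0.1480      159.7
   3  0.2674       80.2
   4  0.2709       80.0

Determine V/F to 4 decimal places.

Raoult's law: Kᵢ = Pᵢˢᵃᵗ/P = Pᵢˢᵃᵗ/276.7.
  K_1 = 815.7/276.7 = 2.947958, K_2 = 159.7/276.7 = 0.577159, K_3 = 80.2/276.7 = 0.289845, K_4 = 80.0/276.7 = 0.289122
Rachford–Rice: g(V/F) = Σ zᵢ(Kᵢ−1)/(1+V/F(Kᵢ−1)) = 0.
Check two-phase: ΣzᵢKᵢ = 1.1660 > 1 and Σzᵢ/Kᵢ = 2.2224 > 1, so g(0) = 0.1660 > 0 and g(1) = -1.2224 < 0.
Newton iteration, V/F⁰ = 0.59:
  V/F = 0.5900: g = -0.45760, g' = -1.1103 → V/F = 0.1779
  V/F = 0.1779: g = -0.05162, g' = -1.0436 → V/F = 0.1284
  V/F = 0.1284: g = 0.00179, g' = -1.1203 → V/F = 0.1300
Converged at V/F = 0.1300.

V/F = 0.1300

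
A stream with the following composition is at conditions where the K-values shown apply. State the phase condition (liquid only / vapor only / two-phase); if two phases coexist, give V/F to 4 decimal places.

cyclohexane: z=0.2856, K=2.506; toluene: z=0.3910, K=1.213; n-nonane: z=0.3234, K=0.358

two-phase, V/F = 0.5287

ΣzᵢKᵢ = 1.3058; Σzᵢ/Kᵢ = 1.3397.
Both exceed 1, so a two-phase solution exists.
Let ψ = V/F and solve Σ zᵢ(Kᵢ−1)/(1+ψ(Kᵢ−1)) = 0.
Newton iteration, ψ⁰ = 0.5:
  ψ = 0.5000: g = 0.01485, g' = -0.5144 → ψ = 0.5289
  ψ = 0.5289: g = -0.00008, g' = -0.5206 → ψ = 0.5287
Converged at ψ = 0.5287.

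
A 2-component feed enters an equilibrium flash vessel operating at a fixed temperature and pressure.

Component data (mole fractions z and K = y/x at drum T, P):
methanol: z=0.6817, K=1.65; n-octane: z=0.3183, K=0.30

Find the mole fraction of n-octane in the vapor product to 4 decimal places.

y_n-octane = 0.1444

Rachford–Rice: g(β) = Σ zᵢ(Kᵢ−1)/(1+β(Kᵢ−1)) = 0.
g(0) = ΣzᵢKᵢ − 1 = 0.2203 and g(1) = 1 − Σzᵢ/Kᵢ = -0.4742, so a root lies in (0, 1).
Binary case is linear: z₁(K₁−1)(1+β(K₂−1)) + z₂(K₂−1)(1+β(K₁−1)) = 0
⇒ β = [z₁(K₁−1)+z₂(K₂−1)] / [−(K₁−1)(K₂−1)] = 0.22029/0.45500 = 0.4842
Compositions from xᵢ = zᵢ/(1+β(Kᵢ−1)), yᵢ = Kᵢxᵢ:
  methanol: x = 0.5185, y = 0.8556
  n-octane: x = 0.4815, y = 0.1444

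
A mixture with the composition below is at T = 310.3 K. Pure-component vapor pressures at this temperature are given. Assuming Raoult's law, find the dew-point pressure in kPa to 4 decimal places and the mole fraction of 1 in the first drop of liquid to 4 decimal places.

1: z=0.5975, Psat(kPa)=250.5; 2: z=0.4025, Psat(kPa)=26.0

Pdew = 55.9722 kPa, x_1 = 0.1335

At the dew point ψ → 1, so Σzᵢ/Kᵢ = 1 with Kᵢ = Pᵢˢᵃᵗ/P ⇒ 1/P = Σzᵢ/Pᵢˢᵃᵗ.
1/P = 0.5975/250.5 + 0.4025/26.0 = 0.0178660 ⇒ P = 55.9722 kPa
xᵢ = zᵢP/Pᵢˢᵃᵗ ⇒ x_1 = 0.5975·55.9722/250.5 = 0.1335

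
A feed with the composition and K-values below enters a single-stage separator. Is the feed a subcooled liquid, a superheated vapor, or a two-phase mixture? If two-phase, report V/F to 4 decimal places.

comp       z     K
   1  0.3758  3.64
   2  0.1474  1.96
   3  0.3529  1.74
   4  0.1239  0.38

ΣzᵢKᵢ = 2.3179; Σzᵢ/Kᵢ = 0.7073.
Since Σzᵢ/Kᵢ < 1 the mixture is above its dew point — single vapor phase.

superheated vapor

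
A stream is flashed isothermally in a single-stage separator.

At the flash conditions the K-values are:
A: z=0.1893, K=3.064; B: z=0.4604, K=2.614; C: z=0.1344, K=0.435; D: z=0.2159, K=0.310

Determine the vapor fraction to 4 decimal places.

ψ = 0.8006

Material balance + equilibrium reduce to Σ zᵢ(Kᵢ−1)/(1+ψ(Kᵢ−1)) = 0.
Check two-phase: ΣzᵢKᵢ = 1.9089 > 1 and Σzᵢ/Kᵢ = 1.2433 > 1, so g(0) = 0.9089 > 0 and g(1) = -0.2433 < 0.
Newton iteration, ψ⁰ = 0.32:
  ψ = 0.3200: g = 0.44143, g' = -1.0472 → ψ = 0.7415
  ψ = 0.7415: g = 0.05692, g' = -0.9325 → ψ = 0.8026
  ψ = 0.8026: g = -0.00196, g' = -1.0017 → ψ = 0.8006
Converged at ψ = 0.8006.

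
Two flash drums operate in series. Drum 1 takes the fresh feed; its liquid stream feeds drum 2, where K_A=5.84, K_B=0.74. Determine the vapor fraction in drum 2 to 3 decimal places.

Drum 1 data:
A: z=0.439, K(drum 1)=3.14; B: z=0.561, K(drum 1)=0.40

Drum 1:
Binary case is linear: z₁(K₁−1)(1+ψ₁(K₂−1)) + z₂(K₂−1)(1+ψ₁(K₁−1)) = 0
⇒ ψ₁ = [z₁(K₁−1)+z₂(K₂−1)] / [−(K₁−1)(K₂−1)] = 0.6029/1.2840 = 0.470
Drum-1 compositions:
  A: x = 0.219, y = 0.688
  B: x = 0.781, y = 0.312
Drum-2 feed = drum-1 liquid: z₂ = (0.2190, 0.7810).
Drum 2:
Material balance + equilibrium reduce to Σ zᵢ(Kᵢ−1)/(1+ψ₂(Kᵢ−1)) = 0.
Check two-phase: ΣzᵢKᵢ = 1.857 > 1 and Σzᵢ/Kᵢ = 1.093 > 1, so g(0) = 0.857 > 0 and g(1) = -0.093 < 0.
Iterate (Newton) starting at ψ₂ = 0.55:
  ψ₂ = 0.550: g = 0.0525, g' = -0.454 → ψ₂ = 0.665
  ψ₂ = 0.665: g = 0.0055, g' = -0.365 → ψ₂ = 0.681
Converged at ψ₂ = 0.681.
  A: x = 0.051, y = 0.298
  B: x = 0.949, y = 0.702

V/F (drum 2) = 0.681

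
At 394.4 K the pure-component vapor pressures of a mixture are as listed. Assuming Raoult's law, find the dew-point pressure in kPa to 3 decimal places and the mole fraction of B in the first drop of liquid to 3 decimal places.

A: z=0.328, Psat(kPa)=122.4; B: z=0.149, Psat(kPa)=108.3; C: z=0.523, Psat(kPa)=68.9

Pdew = 85.864 kPa, x_B = 0.118

At the dew point ψ → 1, so Σzᵢ/Kᵢ = 1 with Kᵢ = Pᵢˢᵃᵗ/P ⇒ 1/P = Σzᵢ/Pᵢˢᵃᵗ.
1/P = 0.328/122.4 + 0.149/108.3 + 0.523/68.9 = 0.011646 ⇒ P = 85.864 kPa
xᵢ = zᵢP/Pᵢˢᵃᵗ ⇒ x_B = 0.149·85.864/108.3 = 0.118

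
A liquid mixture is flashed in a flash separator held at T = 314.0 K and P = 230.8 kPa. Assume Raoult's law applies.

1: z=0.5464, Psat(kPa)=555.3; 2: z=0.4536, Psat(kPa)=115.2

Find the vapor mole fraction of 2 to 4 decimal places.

Raoult's law: Kᵢ = Pᵢˢᵃᵗ/P = Pᵢˢᵃᵗ/230.8.
  K_1 = 555.3/230.8 = 2.405979, K_2 = 115.2/230.8 = 0.499133
Let ψ = V/F and solve Σ zᵢ(Kᵢ−1)/(1+ψ(Kᵢ−1)) = 0.
Feasibility: ΣzᵢKᵢ = 1.5410, Σzᵢ/Kᵢ = 1.1359 — both > 1, two phases present.
Binary case is linear: z₁(K₁−1)(1+ψ(K₂−1)) + z₂(K₂−1)(1+ψ(K₁−1)) = 0
⇒ ψ = [z₁(K₁−1)+z₂(K₂−1)] / [−(K₁−1)(K₂−1)] = 0.54103/0.70421 = 0.7683
Compositions from xᵢ = zᵢ/(1+ψ(Kᵢ−1)), yᵢ = Kᵢxᵢ:
  1: x = 0.2627, y = 0.6320
  2: x = 0.7373, y = 0.3680

y_2 = 0.3680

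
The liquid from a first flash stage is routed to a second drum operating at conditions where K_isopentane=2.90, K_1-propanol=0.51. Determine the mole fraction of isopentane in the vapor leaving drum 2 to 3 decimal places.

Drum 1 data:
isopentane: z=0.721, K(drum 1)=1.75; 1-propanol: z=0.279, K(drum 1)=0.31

Drum 1:
Rachford–Rice: g(ψ₁) = Σ zᵢ(Kᵢ−1)/(1+ψ₁(Kᵢ−1)) = 0.
Feasibility: ΣzᵢKᵢ = 1.348, Σzᵢ/Kᵢ = 1.312 — both > 1, two phases present.
Iterate (Newton) starting at ψ₁ = 0.6:
  ψ₁ = 0.600: g = 0.0444, g' = -0.580 → ψ₁ = 0.677
  ψ₁ = 0.677: g = -0.0024, g' = -0.646 → ψ₁ = 0.673
Converged at ψ₁ = 0.673.
Drum-1 compositions:
  isopentane: x = 0.479, y = 0.839
  1-propanol: x = 0.521, y = 0.161
Drum-2 feed = drum-1 liquid: z₂ = (0.4792, 0.5208).
Drum 2:
Let ψ₂ = V/F and solve Σ zᵢ(Kᵢ−1)/(1+ψ₂(Kᵢ−1)) = 0.
Check two-phase: ΣzᵢKᵢ = 1.655 > 1 and Σzᵢ/Kᵢ = 1.186 > 1, so g(0) = 0.655 > 0 and g(1) = -0.186 < 0.
Binary case is linear: z₁(K₁−1)(1+ψ₂(K₂−1)) + z₂(K₂−1)(1+ψ₂(K₁−1)) = 0
⇒ ψ₂ = [z₁(K₁−1)+z₂(K₂−1)] / [−(K₁−1)(K₂−1)] = 0.6552/0.9310 = 0.704
  isopentane: x = 0.205, y = 0.595
  1-propanol: x = 0.795, y = 0.405

y_isopentane (drum 2) = 0.595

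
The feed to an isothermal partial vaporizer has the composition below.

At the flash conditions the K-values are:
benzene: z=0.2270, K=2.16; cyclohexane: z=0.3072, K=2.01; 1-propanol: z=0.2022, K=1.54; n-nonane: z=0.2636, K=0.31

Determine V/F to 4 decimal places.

V/F = 0.7734

Material balance + equilibrium reduce to Σ zᵢ(Kᵢ−1)/(1+V/F(Kᵢ−1)) = 0.
g(0) = ΣzᵢKᵢ − 1 = 0.5009 and g(1) = 1 − Σzᵢ/Kᵢ = -0.2395, so a root lies in (0, 1).
Iterate (Newton) starting at V/F = 0.5:
  V/F = 0.5000: g = 0.18111, g' = -0.5898 → V/F = 0.8071
  V/F = 0.8071: g = -0.02748, g' = -0.8443 → V/F = 0.7745
  V/F = 0.7745: g = -0.00088, g' = -0.7917 → V/F = 0.7734
Converged at V/F = 0.7734.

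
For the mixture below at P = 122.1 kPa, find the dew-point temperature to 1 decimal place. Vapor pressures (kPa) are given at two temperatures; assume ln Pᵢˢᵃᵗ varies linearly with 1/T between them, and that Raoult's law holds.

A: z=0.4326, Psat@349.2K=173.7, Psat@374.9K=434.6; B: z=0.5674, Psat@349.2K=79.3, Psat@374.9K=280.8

T = 352.6 K

Dew-point temperature: Σzᵢ·P/Pᵢˢᵃᵗ(T) = 1. Interpolate ln Pᵢˢᵃᵗ = aᵢ + bᵢ/T.
  T = 349.2 K: ΣzᵢP/Pᵢˢᵃᵗ = 1.1777
  T = 374.9 K: ΣzᵢP/Pᵢˢᵃᵗ = 0.3683
  T = 362.0 K: ΣzᵢP/Pᵢˢᵃᵗ = 0.6446
  T = 355.6 K: ΣzᵢP/Pᵢˢᵃᵗ = 0.8659
  T = 352.4 K: ΣzᵢP/Pᵢˢᵃᵗ = 1.0082
  T = 354.0 K: ΣzᵢP/Pᵢˢᵃᵗ = 0.9340
Interpolating between 352.4 K and 354.0 K gives T ≈ 352.6 K.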